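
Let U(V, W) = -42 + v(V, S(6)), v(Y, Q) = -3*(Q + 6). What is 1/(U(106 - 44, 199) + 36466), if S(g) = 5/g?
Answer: 2/72807 ≈ 2.7470e-5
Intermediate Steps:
v(Y, Q) = -18 - 3*Q (v(Y, Q) = -3*(6 + Q) = -18 - 3*Q)
U(V, W) = -125/2 (U(V, W) = -42 + (-18 - 15/6) = -42 + (-18 - 3*⅚) = -42 + (-18 - 5/2) = -42 - 41/2 = -125/2)
1/(U(106 - 44, 199) + 36466) = 1/(-125/2 + 36466) = 1/(72807/2) = 2/72807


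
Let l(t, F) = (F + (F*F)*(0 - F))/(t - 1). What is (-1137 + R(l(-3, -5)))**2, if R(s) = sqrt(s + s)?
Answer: 1292709 - 4548*I*sqrt(15) ≈ 1.2927e+6 - 17614.0*I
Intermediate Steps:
l(t, F) = (F - F**3)/(-1 + t) (l(t, F) = (F + F**2*(-F))/(-1 + t) = (F - F**3)/(-1 + t))
R(s) = sqrt(2)*sqrt(s) (R(s) = sqrt(2*s) = sqrt(2)*sqrt(s))
(-1137 + R(l(-3, -5)))**2 = (-1137 + sqrt(2)*sqrt((-5 - 1*(-5)**3)/(-1 - 3)))**2 = (-1137 + sqrt(2)*sqrt((-5 - 1*(-125))/(-4)))**2 = (-1137 + sqrt(2)*sqrt(-(-5 + 125)/4))**2 = (-1137 + sqrt(2)*sqrt(-1/4*120))**2 = (-1137 + sqrt(2)*sqrt(-30))**2 = (-1137 + sqrt(2)*(I*sqrt(30)))**2 = (-1137 + 2*I*sqrt(15))**2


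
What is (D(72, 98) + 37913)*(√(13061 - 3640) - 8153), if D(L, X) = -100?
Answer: -308289389 + 37813*√9421 ≈ -3.0462e+8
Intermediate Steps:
(D(72, 98) + 37913)*(√(13061 - 3640) - 8153) = (-100 + 37913)*(√(13061 - 3640) - 8153) = 37813*(√9421 - 8153) = 37813*(-8153 + √9421) = -308289389 + 37813*√9421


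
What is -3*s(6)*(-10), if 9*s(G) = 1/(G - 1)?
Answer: ⅔ ≈ 0.66667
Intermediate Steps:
s(G) = 1/(9*(-1 + G)) (s(G) = 1/(9*(G - 1)) = 1/(9*(-1 + G)))
-3*s(6)*(-10) = -1/(3*(-1 + 6))*(-10) = -1/(3*5)*(-10) = -3*1/45*(-10) = -1/15*(-10) = ⅔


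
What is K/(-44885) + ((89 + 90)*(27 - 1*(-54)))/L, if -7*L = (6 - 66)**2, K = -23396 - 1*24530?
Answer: -97399549/3590800 ≈ -27.125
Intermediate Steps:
K = -47926 (K = -23396 - 24530 = -47926)
L = -3600/7 (L = -(6 - 66)**2/7 = -1/7*(-60)**2 = -1/7*3600 = -3600/7 ≈ -514.29)
K/(-44885) + ((89 + 90)*(27 - 1*(-54)))/L = -47926/(-44885) + ((89 + 90)*(27 - 1*(-54)))/(-3600/7) = -47926*(-1/44885) + (179*(27 + 54))*(-7/3600) = 47926/44885 + (179*81)*(-7/3600) = 47926/44885 + 14499*(-7/3600) = 47926/44885 - 11277/400 = -97399549/3590800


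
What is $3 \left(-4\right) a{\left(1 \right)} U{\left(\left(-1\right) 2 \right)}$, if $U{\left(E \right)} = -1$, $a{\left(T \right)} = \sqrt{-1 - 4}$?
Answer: $12 i \sqrt{5} \approx 26.833 i$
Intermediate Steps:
$a{\left(T \right)} = i \sqrt{5}$ ($a{\left(T \right)} = \sqrt{-5} = i \sqrt{5}$)
$3 \left(-4\right) a{\left(1 \right)} U{\left(\left(-1\right) 2 \right)} = 3 \left(-4\right) i \sqrt{5} \left(-1\right) = - 12 i \sqrt{5} \left(-1\right) = 12 i \sqrt{5}$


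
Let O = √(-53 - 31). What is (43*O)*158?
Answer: 13588*I*√21 ≈ 62268.0*I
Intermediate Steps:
O = 2*I*√21 (O = √(-84) = 2*I*√21 ≈ 9.1651*I)
(43*O)*158 = (43*(2*I*√21))*158 = (86*I*√21)*158 = 13588*I*√21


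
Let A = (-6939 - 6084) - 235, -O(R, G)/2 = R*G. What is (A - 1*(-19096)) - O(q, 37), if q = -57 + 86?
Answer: 7984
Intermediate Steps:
q = 29
O(R, G) = -2*G*R (O(R, G) = -2*R*G = -2*G*R)
A = -13258 (A = -13023 - 235 = -13258)
(A - 1*(-19096)) - O(q, 37) = (-13258 - 1*(-19096)) - (-2)*37*29 = (-13258 + 19096) - 1*(-2146) = 5838 + 2146 = 7984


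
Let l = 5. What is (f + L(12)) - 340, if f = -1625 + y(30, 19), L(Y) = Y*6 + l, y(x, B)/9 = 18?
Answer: -1726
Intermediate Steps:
y(x, B) = 162 (y(x, B) = 9*18 = 162)
L(Y) = 5 + 6*Y (L(Y) = Y*6 + 5 = 6*Y + 5 = 5 + 6*Y)
f = -1463 (f = -1625 + 162 = -1463)
(f + L(12)) - 340 = (-1463 + (5 + 6*12)) - 340 = (-1463 + (5 + 72)) - 340 = (-1463 + 77) - 340 = -1386 - 340 = -1726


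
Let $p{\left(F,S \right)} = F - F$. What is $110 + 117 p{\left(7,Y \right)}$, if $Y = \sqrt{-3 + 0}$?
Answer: $110$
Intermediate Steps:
$Y = i \sqrt{3}$ ($Y = \sqrt{-3} = i \sqrt{3} \approx 1.732 i$)
$p{\left(F,S \right)} = 0$
$110 + 117 p{\left(7,Y \right)} = 110 + 117 \cdot 0 = 110 + 0 = 110$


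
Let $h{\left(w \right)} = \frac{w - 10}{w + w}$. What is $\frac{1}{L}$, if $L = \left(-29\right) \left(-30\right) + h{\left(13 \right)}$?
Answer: $\frac{26}{22623} \approx 0.0011493$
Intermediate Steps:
$h{\left(w \right)} = \frac{-10 + w}{2 w}$
$L = \frac{22623}{26}$ ($L = \left(-29\right) \left(-30\right) + \frac{-10 + 13}{2 \cdot 13} = 870 + \frac{1}{2} \cdot \frac{1}{13} \cdot 3 = 870 + \frac{3}{26} = \frac{22623}{26} \approx 870.12$)
$\frac{1}{L} = \frac{1}{\frac{22623}{26}} = \frac{26}{22623}$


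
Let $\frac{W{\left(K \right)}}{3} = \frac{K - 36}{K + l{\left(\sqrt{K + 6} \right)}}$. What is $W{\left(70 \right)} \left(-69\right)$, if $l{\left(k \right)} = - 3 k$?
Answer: $- \frac{7245}{62} - \frac{621 \sqrt{19}}{62} \approx -160.51$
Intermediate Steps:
$W{\left(K \right)} = \frac{3 \left(-36 + K\right)}{K - 3 \sqrt{6 + K}}$ ($W{\left(K \right)} = 3 \frac{K - 36}{K - 3 \sqrt{K + 6}} = 3 \frac{-36 + K}{K - 3 \sqrt{6 + K}} = \frac{3 \left(-36 + K\right)}{K - 3 \sqrt{6 + K}}$)
$W{\left(70 \right)} \left(-69\right) = \frac{3 \left(-36 + 70\right)}{70 - 3 \sqrt{6 + 70}} \left(-69\right) = 3 \frac{1}{70 - 3 \sqrt{76}} \cdot 34 \left(-69\right) = 3 \frac{1}{70 - 3 \cdot 2 \sqrt{19}} \cdot 34 \left(-69\right) = 3 \frac{1}{70 - 6 \sqrt{19}} \cdot 34 \left(-69\right) = \frac{102}{70 - 6 \sqrt{19}} \left(-69\right) = - \frac{7038}{70 - 6 \sqrt{19}}$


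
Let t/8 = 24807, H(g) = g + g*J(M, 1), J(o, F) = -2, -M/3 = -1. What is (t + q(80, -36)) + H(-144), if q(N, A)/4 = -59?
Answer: 198364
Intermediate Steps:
M = 3 (M = -3*(-1) = 3)
q(N, A) = -236 (q(N, A) = 4*(-59) = -236)
H(g) = -g (H(g) = g + g*(-2) = g - 2*g = -g)
t = 198456 (t = 8*24807 = 198456)
(t + q(80, -36)) + H(-144) = (198456 - 236) - 1*(-144) = 198220 + 144 = 198364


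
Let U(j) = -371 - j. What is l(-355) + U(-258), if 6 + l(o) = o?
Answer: -474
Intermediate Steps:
l(o) = -6 + o
l(-355) + U(-258) = (-6 - 355) + (-371 - 1*(-258)) = -361 + (-371 + 258) = -361 - 113 = -474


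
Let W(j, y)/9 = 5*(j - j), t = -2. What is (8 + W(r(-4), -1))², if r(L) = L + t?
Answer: 64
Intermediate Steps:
r(L) = -2 + L (r(L) = L - 2 = -2 + L)
W(j, y) = 0 (W(j, y) = 9*(5*(j - j)) = 9*(5*0) = 9*0 = 0)
(8 + W(r(-4), -1))² = (8 + 0)² = 8² = 64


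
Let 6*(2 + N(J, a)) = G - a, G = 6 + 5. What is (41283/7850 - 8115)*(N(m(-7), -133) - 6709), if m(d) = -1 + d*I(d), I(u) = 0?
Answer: 425704229829/7850 ≈ 5.4230e+7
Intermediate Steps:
G = 11
m(d) = -1 (m(d) = -1 + d*0 = -1 + 0 = -1)
N(J, a) = -⅙ - a/6 (N(J, a) = -2 + (11 - a)/6 = -2 + (11/6 - a/6) = -⅙ - a/6)
(41283/7850 - 8115)*(N(m(-7), -133) - 6709) = (41283/7850 - 8115)*((-⅙ - ⅙*(-133)) - 6709) = (41283*(1/7850) - 8115)*((-⅙ + 133/6) - 6709) = (41283/7850 - 8115)*(22 - 6709) = -63661467/7850*(-6687) = 425704229829/7850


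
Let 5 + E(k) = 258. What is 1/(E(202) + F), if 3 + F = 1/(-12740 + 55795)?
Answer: 43055/10763751 ≈ 0.0040000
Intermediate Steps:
E(k) = 253 (E(k) = -5 + 258 = 253)
F = -129164/43055 (F = -3 + 1/(-12740 + 55795) = -3 + 1/43055 = -129164/43055 ≈ -3.0000)
1/(E(202) + F) = 1/(253 - 129164/43055) = 1/(10763751/43055) = 43055/10763751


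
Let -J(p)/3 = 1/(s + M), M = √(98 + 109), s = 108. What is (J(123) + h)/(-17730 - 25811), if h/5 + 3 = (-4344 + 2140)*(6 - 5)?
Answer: 14047591/55427693 - √23/55427693 ≈ 0.25344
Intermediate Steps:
M = 3*√23 (M = √207 = 3*√23 ≈ 14.387)
h = -11035 (h = -15 + 5*((-4344 + 2140)*(6 - 5)) = -15 + 5*(-2204*1) = -15 + 5*(-2204) = -15 - 11020 = -11035)
J(p) = -3/(108 + 3*√23)
(J(123) + h)/(-17730 - 25811) = ((-36/1273 + √23/1273) - 11035)/(-17730 - 25811) = (-14047591/1273 + √23/1273)/(-43541) = (-14047591/1273 + √23/1273)*(-1/43541) = 14047591/55427693 - √23/55427693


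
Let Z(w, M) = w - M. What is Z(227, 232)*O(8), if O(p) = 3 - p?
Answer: 25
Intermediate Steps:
Z(227, 232)*O(8) = (227 - 1*232)*(3 - 1*8) = (227 - 232)*(3 - 8) = -5*(-5) = 25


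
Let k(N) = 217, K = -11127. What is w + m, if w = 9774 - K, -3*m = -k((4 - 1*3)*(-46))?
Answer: 62920/3 ≈ 20973.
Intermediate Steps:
m = 217/3 (m = -(-1)*217/3 = -⅓*(-217) = 217/3 ≈ 72.333)
w = 20901 (w = 9774 - 1*(-11127) = 9774 + 11127 = 20901)
w + m = 20901 + 217/3 = 62920/3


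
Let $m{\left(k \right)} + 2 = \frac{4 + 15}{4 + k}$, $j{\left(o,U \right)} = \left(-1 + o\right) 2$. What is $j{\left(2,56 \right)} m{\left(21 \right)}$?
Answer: $- \frac{62}{25} \approx -2.48$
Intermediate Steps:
$j{\left(o,U \right)} = -2 + 2 o$
$m{\left(k \right)} = -2 + \frac{19}{4 + k}$ ($m{\left(k \right)} = -2 + \frac{4 + 15}{4 + k} = -2 + \frac{19}{4 + k}$)
$j{\left(2,56 \right)} m{\left(21 \right)} = \left(-2 + 2 \cdot 2\right) \frac{11 - 42}{4 + 21} = \left(-2 + 4\right) \frac{11 - 42}{25} = 2 \cdot \frac{1}{25} \left(-31\right) = 2 \left(- \frac{31}{25}\right) = - \frac{62}{25}$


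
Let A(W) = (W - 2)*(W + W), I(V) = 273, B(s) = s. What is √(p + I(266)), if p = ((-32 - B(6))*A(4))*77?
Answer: I*√46543 ≈ 215.74*I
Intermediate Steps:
A(W) = 2*W*(-2 + W) (A(W) = (-2 + W)*(2*W) = 2*W*(-2 + W))
p = -46816 (p = ((-32 - 1*6)*(2*4*(-2 + 4)))*77 = ((-32 - 6)*(2*4*2))*77 = -38*16*77 = -608*77 = -46816)
√(p + I(266)) = √(-46816 + 273) = √(-46543) = I*√46543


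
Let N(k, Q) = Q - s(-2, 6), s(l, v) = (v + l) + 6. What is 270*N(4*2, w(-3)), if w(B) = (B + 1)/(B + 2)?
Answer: -2160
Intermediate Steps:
w(B) = (1 + B)/(2 + B)
s(l, v) = 6 + l + v (s(l, v) = (l + v) + 6 = 6 + l + v)
N(k, Q) = -10 + Q (N(k, Q) = Q - (6 - 2 + 6) = Q - 1*10 = Q - 10 = -10 + Q)
270*N(4*2, w(-3)) = 270*(-10 + (1 - 3)/(2 - 3)) = 270*(-10 - 2/(-1)) = 270*(-10 - 1*(-2)) = 270*(-10 + 2) = 270*(-8) = -2160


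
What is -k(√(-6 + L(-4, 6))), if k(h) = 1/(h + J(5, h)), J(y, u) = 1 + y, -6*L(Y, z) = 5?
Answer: -36/257 + I*√246/257 ≈ -0.14008 + 0.061029*I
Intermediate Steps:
L(Y, z) = -⅚ (L(Y, z) = -⅙*5 = -⅚)
k(h) = 1/(6 + h) (k(h) = 1/(h + (1 + 5)) = 1/(h + 6) = 1/(6 + h))
-k(√(-6 + L(-4, 6))) = -1/(6 + √(-6 - ⅚)) = -1/(6 + √(-41/6)) = -1/(6 + I*√246/6)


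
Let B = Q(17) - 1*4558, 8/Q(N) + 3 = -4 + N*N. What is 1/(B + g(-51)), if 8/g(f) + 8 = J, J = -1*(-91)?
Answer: -11703/53340814 ≈ -0.00021940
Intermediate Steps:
Q(N) = 8/(-7 + N**2) (Q(N) = 8/(-3 + (-4 + N*N)) = 8/(-3 + (-4 + N**2)) = 8/(-7 + N**2))
J = 91
B = -642674/141 (B = 8/(-7 + 17**2) - 1*4558 = 8/(-7 + 289) - 4558 = 8/282 - 4558 = 8*(1/282) - 4558 = 4/141 - 4558 = -642674/141 ≈ -4558.0)
g(f) = 8/83 (g(f) = 8/(-8 + 91) = 8/83)
1/(B + g(-51)) = 1/(-642674/141 + 8/83) = 1/(-53340814/11703) = -11703/53340814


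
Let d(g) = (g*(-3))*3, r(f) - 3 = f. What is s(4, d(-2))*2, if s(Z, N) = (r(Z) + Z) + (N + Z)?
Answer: 66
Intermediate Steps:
r(f) = 3 + f
d(g) = -9*g (d(g) = -3*g*3 = -9*g)
s(Z, N) = 3 + N + 3*Z (s(Z, N) = ((3 + Z) + Z) + (N + Z) = (3 + 2*Z) + (N + Z) = 3 + N + 3*Z)
s(4, d(-2))*2 = (3 - 9*(-2) + 3*4)*2 = (3 + 18 + 12)*2 = 33*2 = 66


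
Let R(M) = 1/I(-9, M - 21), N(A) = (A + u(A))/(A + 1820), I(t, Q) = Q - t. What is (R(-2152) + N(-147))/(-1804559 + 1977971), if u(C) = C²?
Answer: 6634585/89687992752 ≈ 7.3974e-5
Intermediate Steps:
N(A) = (A + A²)/(1820 + A) (N(A) = (A + A²)/(A + 1820) = (A + A²)/(1820 + A))
R(M) = 1/(-12 + M) (R(M) = 1/((M - 21) - 1*(-9)) = 1/((-21 + M) + 9) = 1/(-12 + M))
(R(-2152) + N(-147))/(-1804559 + 1977971) = (1/(-12 - 2152) - 147*(1 - 147)/(1820 - 147))/(-1804559 + 1977971) = (1/(-2164) - 147*(-146)/1673)/173412 = (-1/2164 - 147*1/1673*(-146))*(1/173412) = (-1/2164 + 3066/239)*(1/173412) = (6634585/517196)*(1/173412) = 6634585/89687992752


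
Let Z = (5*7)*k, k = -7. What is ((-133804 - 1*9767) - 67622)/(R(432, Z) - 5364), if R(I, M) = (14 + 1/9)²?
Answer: 17106633/418355 ≈ 40.890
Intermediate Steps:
Z = -245 (Z = (5*7)*(-7) = 35*(-7) = -245)
R(I, M) = 16129/81 (R(I, M) = (14 + ⅑)² = (127/9)² = 16129/81)
((-133804 - 1*9767) - 67622)/(R(432, Z) - 5364) = ((-133804 - 1*9767) - 67622)/(16129/81 - 5364) = ((-133804 - 9767) - 67622)/(-418355/81) = (-143571 - 67622)*(-81/418355) = -211193*(-81/418355) = 17106633/418355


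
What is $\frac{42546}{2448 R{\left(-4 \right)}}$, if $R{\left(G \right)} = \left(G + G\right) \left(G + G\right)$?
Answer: $\frac{7091}{26112} \approx 0.27156$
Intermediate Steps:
$R{\left(G \right)} = 4 G^{2}$ ($R{\left(G \right)} = 2 G 2 G = 4 G^{2}$)
$\frac{42546}{2448 R{\left(-4 \right)}} = \frac{42546}{2448 \cdot 4 \left(-4\right)^{2}} = \frac{42546}{2448 \cdot 4 \cdot 16} = \frac{42546}{2448 \cdot 64} = \frac{42546}{156672} = 42546 \cdot \frac{1}{156672} = \frac{7091}{26112}$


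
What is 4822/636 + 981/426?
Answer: 111587/11289 ≈ 9.8846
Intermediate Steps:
4822/636 + 981/426 = 4822*(1/636) + 981*(1/426) = 2411/318 + 327/142 = 111587/11289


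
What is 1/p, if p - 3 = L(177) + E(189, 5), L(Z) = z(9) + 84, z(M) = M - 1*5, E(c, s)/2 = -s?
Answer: 1/81 ≈ 0.012346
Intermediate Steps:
E(c, s) = -2*s (E(c, s) = 2*(-s) = -2*s)
z(M) = -5 + M (z(M) = M - 5 = -5 + M)
L(Z) = 88 (L(Z) = (-5 + 9) + 84 = 4 + 84 = 88)
p = 81 (p = 3 + (88 - 2*5) = 3 + (88 - 10) = 3 + 78 = 81)
1/p = 1/81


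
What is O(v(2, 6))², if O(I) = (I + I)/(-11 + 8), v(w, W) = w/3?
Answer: 16/81 ≈ 0.19753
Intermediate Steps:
v(w, W) = w/3 (v(w, W) = w*(⅓) = w/3)
O(I) = -2*I/3 (O(I) = (2*I)/(-3) = (2*I)*(-⅓) = -2*I/3)
O(v(2, 6))² = (-2*2/9)² = (-⅔*⅔)² = (-4/9)² = 16/81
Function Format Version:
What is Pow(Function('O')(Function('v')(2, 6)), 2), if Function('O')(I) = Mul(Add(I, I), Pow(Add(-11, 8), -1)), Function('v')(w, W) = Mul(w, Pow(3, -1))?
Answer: Rational(16, 81) ≈ 0.19753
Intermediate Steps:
Function('v')(w, W) = Mul(Rational(1, 3), w) (Function('v')(w, W) = Mul(w, Rational(1, 3)) = Mul(Rational(1, 3), w))
Function('O')(I) = Mul(Rational(-2, 3), I) (Function('O')(I) = Mul(Mul(2, I), Pow(-3, -1)) = Mul(Mul(2, I), Rational(-1, 3)) = Mul(Rational(-2, 3), I))
Pow(Function('O')(Function('v')(2, 6)), 2) = Pow(Mul(Rational(-2, 3), Mul(Rational(1, 3), 2)), 2) = Pow(Mul(Rational(-2, 3), Rational(2, 3)), 2) = Pow(Rational(-4, 9), 2) = Rational(16, 81)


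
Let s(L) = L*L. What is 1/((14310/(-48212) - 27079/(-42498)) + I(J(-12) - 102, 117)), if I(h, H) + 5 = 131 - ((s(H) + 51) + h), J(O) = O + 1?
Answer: -256114197/3457710600401 ≈ -7.4070e-5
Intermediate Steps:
s(L) = L²
J(O) = 1 + O
I(h, H) = 75 - h - H² (I(h, H) = -5 + (131 - ((H² + 51) + h)) = -5 + (131 - ((51 + H²) + h)) = -5 + (131 - (51 + h + H²)) = -5 + (131 + (-51 - h - H²)) = -5 + (80 - h - H²) = 75 - h - H²)
1/((14310/(-48212) - 27079/(-42498)) + I(J(-12) - 102, 117)) = 1/((14310/(-48212) - 27079/(-42498)) + (75 - ((1 - 12) - 102) - 1*117²)) = 1/((14310*(-1/48212) - 27079*(-1/42498)) + (75 - (-11 - 102) - 1*13689)) = 1/((-7155/24106 + 27079/42498) + (75 - 1*(-113) - 13689)) = 1/(87173296/256114197 + (75 + 113 - 13689)) = 1/(87173296/256114197 - 13501) = 1/(-3457710600401/256114197) = -256114197/3457710600401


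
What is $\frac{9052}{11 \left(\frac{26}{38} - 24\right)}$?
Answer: $- \frac{171988}{4873} \approx -35.294$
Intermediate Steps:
$\frac{9052}{11 \left(\frac{26}{38} - 24\right)} = \frac{9052}{11 \left(26 \cdot \frac{1}{38} - 24\right)} = \frac{9052}{11 \left(\frac{13}{19} - 24\right)} = \frac{9052}{11 \left(- \frac{443}{19}\right)} = \frac{9052}{- \frac{4873}{19}} = 9052 \left(- \frac{19}{4873}\right) = - \frac{171988}{4873}$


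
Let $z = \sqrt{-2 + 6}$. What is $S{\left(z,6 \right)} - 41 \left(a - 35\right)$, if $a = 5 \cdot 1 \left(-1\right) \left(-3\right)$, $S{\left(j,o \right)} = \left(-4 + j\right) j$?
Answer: $816$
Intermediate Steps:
$z = 2$ ($z = \sqrt{4} = 2$)
$S{\left(j,o \right)} = j \left(-4 + j\right)$
$a = 15$ ($a = 5 \left(-1\right) \left(-3\right) = \left(-5\right) \left(-3\right) = 15$)
$S{\left(z,6 \right)} - 41 \left(a - 35\right) = 2 \left(-4 + 2\right) - 41 \left(15 - 35\right) = 2 \left(-2\right) - 41 \left(15 - 35\right) = -4 - -820 = -4 + 820 = 816$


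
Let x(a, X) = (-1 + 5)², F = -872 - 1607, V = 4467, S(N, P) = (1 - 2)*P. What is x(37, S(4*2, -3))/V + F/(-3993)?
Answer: 1237509/1981859 ≈ 0.62442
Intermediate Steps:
S(N, P) = -P
F = -2479
x(a, X) = 16 (x(a, X) = 4² = 16)
x(37, S(4*2, -3))/V + F/(-3993) = 16/4467 - 2479/(-3993) = 16*(1/4467) - 2479*(-1/3993) = 16/4467 + 2479/3993 = 1237509/1981859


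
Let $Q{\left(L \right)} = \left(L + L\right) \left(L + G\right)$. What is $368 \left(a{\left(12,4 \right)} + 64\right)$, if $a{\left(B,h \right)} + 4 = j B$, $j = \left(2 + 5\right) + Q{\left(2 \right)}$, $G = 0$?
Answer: $88320$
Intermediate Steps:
$Q{\left(L \right)} = 2 L^{2}$ ($Q{\left(L \right)} = \left(L + L\right) \left(L + 0\right) = 2 L L = 2 L^{2}$)
$j = 15$ ($j = \left(2 + 5\right) + 2 \cdot 2^{2} = 7 + 2 \cdot 4 = 7 + 8 = 15$)
$a{\left(B,h \right)} = -4 + 15 B$
$368 \left(a{\left(12,4 \right)} + 64\right) = 368 \left(\left(-4 + 15 \cdot 12\right) + 64\right) = 368 \left(\left(-4 + 180\right) + 64\right) = 368 \left(176 + 64\right) = 368 \cdot 240 = 88320$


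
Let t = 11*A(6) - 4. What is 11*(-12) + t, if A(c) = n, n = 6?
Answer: -70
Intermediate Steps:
A(c) = 6
t = 62 (t = 11*6 - 4 = 66 - 4 = 62)
11*(-12) + t = 11*(-12) + 62 = -132 + 62 = -70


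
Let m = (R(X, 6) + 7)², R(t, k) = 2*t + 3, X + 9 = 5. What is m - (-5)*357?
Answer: 1789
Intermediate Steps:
X = -4 (X = -9 + 5 = -4)
R(t, k) = 3 + 2*t
m = 4 (m = ((3 + 2*(-4)) + 7)² = ((3 - 8) + 7)² = (-5 + 7)² = 2² = 4)
m - (-5)*357 = 4 - (-5)*357 = 4 - 1*(-1785) = 4 + 1785 = 1789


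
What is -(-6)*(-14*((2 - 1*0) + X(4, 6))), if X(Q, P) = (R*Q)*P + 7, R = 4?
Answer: -8820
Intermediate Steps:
X(Q, P) = 7 + 4*P*Q (X(Q, P) = (4*Q)*P + 7 = 4*P*Q + 7 = 7 + 4*P*Q)
-(-6)*(-14*((2 - 1*0) + X(4, 6))) = -(-6)*(-14*((2 - 1*0) + (7 + 4*6*4))) = -(-6)*(-14*((2 + 0) + (7 + 96))) = -(-6)*(-14*(2 + 103)) = -(-6)*(-14*105) = -(-6)*(-1470) = -6*1470 = -8820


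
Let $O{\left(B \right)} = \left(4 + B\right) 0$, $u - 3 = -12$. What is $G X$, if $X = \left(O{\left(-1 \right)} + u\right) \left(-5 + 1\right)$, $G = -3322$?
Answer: $-119592$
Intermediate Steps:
$u = -9$ ($u = 3 - 12 = -9$)
$O{\left(B \right)} = 0$
$X = 36$ ($X = \left(0 - 9\right) \left(-5 + 1\right) = \left(-9\right) \left(-4\right) = 36$)
$G X = \left(-3322\right) 36 = -119592$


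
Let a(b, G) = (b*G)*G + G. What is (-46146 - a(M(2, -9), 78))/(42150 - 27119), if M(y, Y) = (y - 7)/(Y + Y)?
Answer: -47914/15031 ≈ -3.1877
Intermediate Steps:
M(y, Y) = (-7 + y)/(2*Y) (M(y, Y) = (-7 + y)/((2*Y)) = (-7 + y)*(1/(2*Y)) = (-7 + y)/(2*Y))
a(b, G) = G + b*G**2 (a(b, G) = (G*b)*G + G = b*G**2 + G = G + b*G**2)
(-46146 - a(M(2, -9), 78))/(42150 - 27119) = (-46146 - 78*(1 + 78*((1/2)*(-7 + 2)/(-9))))/(42150 - 27119) = (-46146 - 78*(1 + 78*((1/2)*(-1/9)*(-5))))/15031 = (-46146 - 78*(1 + 78*(5/18)))*(1/15031) = (-46146 - 78*(1 + 65/3))*(1/15031) = (-46146 - 78*68/3)*(1/15031) = (-46146 - 1*1768)*(1/15031) = (-46146 - 1768)*(1/15031) = -47914*1/15031 = -47914/15031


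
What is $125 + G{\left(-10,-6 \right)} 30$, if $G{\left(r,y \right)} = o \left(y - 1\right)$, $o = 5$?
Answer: $-925$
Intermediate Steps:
$G{\left(r,y \right)} = -5 + 5 y$ ($G{\left(r,y \right)} = 5 \left(y - 1\right) = 5 \left(-1 + y\right) = -5 + 5 y$)
$125 + G{\left(-10,-6 \right)} 30 = 125 + \left(-5 + 5 \left(-6\right)\right) 30 = 125 + \left(-5 - 30\right) 30 = 125 - 1050 = -925$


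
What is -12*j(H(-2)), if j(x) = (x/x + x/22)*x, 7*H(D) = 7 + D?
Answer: -4770/539 ≈ -8.8497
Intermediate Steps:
H(D) = 1 + D/7 (H(D) = (7 + D)/7 = 1 + D/7)
j(x) = x*(1 + x/22) (j(x) = (1 + x*(1/22))*x = (1 + x/22)*x = x*(1 + x/22))
-12*j(H(-2)) = -6*(1 + (⅐)*(-2))*(22 + (1 + (⅐)*(-2)))/11 = -6*(1 - 2/7)*(22 + (1 - 2/7))/11 = -6*5*(22 + 5/7)/(11*7) = -6*5*159/(11*7*7) = -12*795/1078 = -4770/539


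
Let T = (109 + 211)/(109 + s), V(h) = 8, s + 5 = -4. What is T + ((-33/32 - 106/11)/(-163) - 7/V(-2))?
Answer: 685771/286880 ≈ 2.3904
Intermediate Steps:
s = -9 (s = -5 - 4 = -9)
T = 16/5 (T = (109 + 211)/(109 - 9) = 320/100 = 320*(1/100) = 16/5 ≈ 3.2000)
T + ((-33/32 - 106/11)/(-163) - 7/V(-2)) = 16/5 + ((-33/32 - 106/11)/(-163) - 7/8) = 16/5 + ((-33*1/32 - 106*1/11)*(-1/163) - 7*⅛) = 16/5 + ((-33/32 - 106/11)*(-1/163) - 7/8) = 16/5 + (-3755/352*(-1/163) - 7/8) = 16/5 + (3755/57376 - 7/8) = 16/5 - 46449/57376 = 685771/286880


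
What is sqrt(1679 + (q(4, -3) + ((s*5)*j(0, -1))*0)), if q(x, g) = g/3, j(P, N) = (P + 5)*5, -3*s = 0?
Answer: sqrt(1678) ≈ 40.963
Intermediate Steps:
s = 0 (s = -1/3*0 = 0)
j(P, N) = 25 + 5*P (j(P, N) = (5 + P)*5 = 25 + 5*P)
q(x, g) = g/3 (q(x, g) = g*(1/3) = g/3)
sqrt(1679 + (q(4, -3) + ((s*5)*j(0, -1))*0)) = sqrt(1679 + ((1/3)*(-3) + ((0*5)*(25 + 5*0))*0)) = sqrt(1679 + (-1 + (0*(25 + 0))*0)) = sqrt(1679 + (-1 + (0*25)*0)) = sqrt(1679 + (-1 + 0*0)) = sqrt(1679 + (-1 + 0)) = sqrt(1679 - 1) = sqrt(1678)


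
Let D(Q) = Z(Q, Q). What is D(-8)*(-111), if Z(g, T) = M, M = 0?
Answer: 0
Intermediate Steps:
Z(g, T) = 0
D(Q) = 0
D(-8)*(-111) = 0*(-111) = 0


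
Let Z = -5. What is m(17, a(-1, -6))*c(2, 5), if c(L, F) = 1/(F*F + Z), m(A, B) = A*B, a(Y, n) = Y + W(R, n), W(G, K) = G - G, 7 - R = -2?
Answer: -17/20 ≈ -0.85000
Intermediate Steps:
R = 9 (R = 7 - 1*(-2) = 7 + 2 = 9)
W(G, K) = 0
a(Y, n) = Y (a(Y, n) = Y + 0 = Y)
c(L, F) = 1/(-5 + F²) (c(L, F) = 1/(F*F - 5) = 1/(F² - 5) = 1/(-5 + F²))
m(17, a(-1, -6))*c(2, 5) = (17*(-1))/(-5 + 5²) = -17/(-5 + 25) = -17/20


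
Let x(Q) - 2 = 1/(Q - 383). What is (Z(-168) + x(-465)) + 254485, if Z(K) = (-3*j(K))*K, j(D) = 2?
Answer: 216659759/848 ≈ 2.5550e+5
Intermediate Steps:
x(Q) = 2 + 1/(-383 + Q) (x(Q) = 2 + 1/(Q - 383) = 2 + 1/(-383 + Q))
Z(K) = -6*K (Z(K) = (-3*2)*K = -6*K)
(Z(-168) + x(-465)) + 254485 = (-6*(-168) + (-765 + 2*(-465))/(-383 - 465)) + 254485 = (1008 + (-765 - 930)/(-848)) + 254485 = (1008 - 1/848*(-1695)) + 254485 = (1008 + 1695/848) + 254485 = 856479/848 + 254485 = 216659759/848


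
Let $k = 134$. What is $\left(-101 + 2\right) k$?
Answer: $-13266$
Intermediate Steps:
$\left(-101 + 2\right) k = \left(-101 + 2\right) 134 = \left(-99\right) 134 = -13266$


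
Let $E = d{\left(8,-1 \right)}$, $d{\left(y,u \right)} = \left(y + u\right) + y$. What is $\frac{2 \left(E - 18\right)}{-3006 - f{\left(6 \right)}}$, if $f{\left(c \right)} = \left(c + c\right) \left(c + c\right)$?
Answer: $\frac{1}{525} \approx 0.0019048$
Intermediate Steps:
$f{\left(c \right)} = 4 c^{2}$ ($f{\left(c \right)} = 2 c 2 c = 4 c^{2}$)
$d{\left(y,u \right)} = u + 2 y$ ($d{\left(y,u \right)} = \left(u + y\right) + y = u + 2 y$)
$E = 15$ ($E = -1 + 2 \cdot 8 = -1 + 16 = 15$)
$\frac{2 \left(E - 18\right)}{-3006 - f{\left(6 \right)}} = \frac{2 \left(15 - 18\right)}{-3006 - 4 \cdot 6^{2}} = \frac{2 \left(-3\right)}{-3006 - 4 \cdot 36} = - \frac{6}{-3006 - 144} = - \frac{6}{-3150} = \left(-6\right) \left(- \frac{1}{3150}\right) = \frac{1}{525}$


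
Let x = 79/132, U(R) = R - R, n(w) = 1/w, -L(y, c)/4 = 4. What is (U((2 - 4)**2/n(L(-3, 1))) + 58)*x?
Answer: 2291/66 ≈ 34.712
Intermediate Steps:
L(y, c) = -16 (L(y, c) = -4*4 = -16)
U(R) = 0
x = 79/132 (x = 79*(1/132) = 79/132 ≈ 0.59848)
(U((2 - 4)**2/n(L(-3, 1))) + 58)*x = (0 + 58)*(79/132) = 58*(79/132) = 2291/66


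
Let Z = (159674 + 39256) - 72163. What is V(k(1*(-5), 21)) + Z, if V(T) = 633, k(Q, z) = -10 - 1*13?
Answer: 127400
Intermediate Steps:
k(Q, z) = -23 (k(Q, z) = -10 - 13 = -23)
Z = 126767 (Z = 198930 - 72163 = 126767)
V(k(1*(-5), 21)) + Z = 633 + 126767 = 127400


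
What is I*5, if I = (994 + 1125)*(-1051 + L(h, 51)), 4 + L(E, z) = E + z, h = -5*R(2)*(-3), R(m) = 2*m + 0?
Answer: -10001680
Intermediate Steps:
R(m) = 2*m
h = 60 (h = -10*2*(-3) = -5*4*(-3) = -20*(-3) = 60)
L(E, z) = -4 + E + z (L(E, z) = -4 + (E + z) = -4 + E + z)
I = -2000336 (I = (994 + 1125)*(-1051 + (-4 + 60 + 51)) = 2119*(-1051 + 107) = 2119*(-944) = -2000336)
I*5 = -2000336*5 = -10001680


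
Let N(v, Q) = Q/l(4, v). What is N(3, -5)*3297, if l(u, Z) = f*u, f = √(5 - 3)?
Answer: -16485*√2/8 ≈ -2914.2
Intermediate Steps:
f = √2 ≈ 1.4142
l(u, Z) = u*√2 (l(u, Z) = √2*u = u*√2)
N(v, Q) = Q*√2/8 (N(v, Q) = Q/((4*√2)) = Q*(√2/8) = Q*√2/8)
N(3, -5)*3297 = ((⅛)*(-5)*√2)*3297 = -5*√2/8*3297 = -16485*√2/8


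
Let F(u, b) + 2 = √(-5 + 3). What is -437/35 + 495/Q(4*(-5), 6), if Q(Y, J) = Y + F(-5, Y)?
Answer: -32974/945 - 55*I*√2/54 ≈ -34.893 - 1.4404*I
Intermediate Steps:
F(u, b) = -2 + I*√2 (F(u, b) = -2 + √(-5 + 3) = -2 + √(-2) = -2 + I*√2)
Q(Y, J) = -2 + Y + I*√2 (Q(Y, J) = Y + (-2 + I*√2) = -2 + Y + I*√2)
-437/35 + 495/Q(4*(-5), 6) = -437/35 + 495/(-2 + 4*(-5) + I*√2) = -437*1/35 + 495/(-2 - 20 + I*√2) = -437/35 + 495/(-22 + I*√2)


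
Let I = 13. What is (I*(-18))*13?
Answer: -3042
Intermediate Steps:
(I*(-18))*13 = (13*(-18))*13 = -234*13 = -3042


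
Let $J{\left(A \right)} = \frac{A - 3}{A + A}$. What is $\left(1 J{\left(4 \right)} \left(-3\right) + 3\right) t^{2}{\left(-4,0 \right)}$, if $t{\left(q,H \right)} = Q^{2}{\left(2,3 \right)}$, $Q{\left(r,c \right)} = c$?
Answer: $\frac{1701}{8} \approx 212.63$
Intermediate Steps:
$J{\left(A \right)} = \frac{-3 + A}{2 A}$
$t{\left(q,H \right)} = 9$ ($t{\left(q,H \right)} = 3^{2} = 9$)
$\left(1 J{\left(4 \right)} \left(-3\right) + 3\right) t^{2}{\left(-4,0 \right)} = \left(1 \frac{-3 + 4}{2 \cdot 4} \left(-3\right) + 3\right) 9^{2} = \left(1 \cdot \frac{1}{2} \cdot \frac{1}{4} \cdot 1 \left(-3\right) + 3\right) 81 = \left(1 \cdot \frac{1}{8} \left(-3\right) + 3\right) 81 = \left(\frac{1}{8} \left(-3\right) + 3\right) 81 = \left(- \frac{3}{8} + 3\right) 81 = \frac{21}{8} \cdot 81 = \frac{1701}{8}$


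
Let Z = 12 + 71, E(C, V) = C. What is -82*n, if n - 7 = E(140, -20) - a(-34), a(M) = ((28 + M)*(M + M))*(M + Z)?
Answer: 1627290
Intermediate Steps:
Z = 83
a(M) = 2*M*(28 + M)*(83 + M) (a(M) = ((28 + M)*(M + M))*(M + 83) = ((28 + M)*(2*M))*(83 + M) = (2*M*(28 + M))*(83 + M) = 2*M*(28 + M)*(83 + M))
n = -19845 (n = 7 + (140 - 2*(-34)*(2324 + (-34)² + 111*(-34))) = 7 + (140 - 2*(-34)*(2324 + 1156 - 3774)) = 7 + (140 - 2*(-34)*(-294)) = 7 + (140 - 1*19992) = 7 + (140 - 19992) = 7 - 19852 = -19845)
-82*n = -82*(-19845) = 1627290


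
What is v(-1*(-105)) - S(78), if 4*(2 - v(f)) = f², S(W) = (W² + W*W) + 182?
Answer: -60417/4 ≈ -15104.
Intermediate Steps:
S(W) = 182 + 2*W² (S(W) = (W² + W²) + 182 = 2*W² + 182 = 182 + 2*W²)
v(f) = 2 - f²/4
v(-1*(-105)) - S(78) = (2 - (-1*(-105))²/4) - (182 + 2*78²) = (2 - ¼*105²) - (182 + 2*6084) = (2 - ¼*11025) - (182 + 12168) = (2 - 11025/4) - 1*12350 = -11017/4 - 12350 = -60417/4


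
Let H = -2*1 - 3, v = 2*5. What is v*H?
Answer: -50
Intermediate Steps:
v = 10
H = -5 (H = -2 - 3 = -5)
v*H = 10*(-5) = -50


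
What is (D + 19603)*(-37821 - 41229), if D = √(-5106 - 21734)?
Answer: -1549617150 - 158100*I*√6710 ≈ -1.5496e+9 - 1.2951e+7*I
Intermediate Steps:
D = 2*I*√6710 (D = √(-26840) = 2*I*√6710 ≈ 163.83*I)
(D + 19603)*(-37821 - 41229) = (2*I*√6710 + 19603)*(-37821 - 41229) = (19603 + 2*I*√6710)*(-79050) = -1549617150 - 158100*I*√6710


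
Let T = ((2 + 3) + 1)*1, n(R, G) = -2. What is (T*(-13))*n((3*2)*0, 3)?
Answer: 156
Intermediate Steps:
T = 6 (T = (5 + 1)*1 = 6*1 = 6)
(T*(-13))*n((3*2)*0, 3) = (6*(-13))*(-2) = -78*(-2) = 156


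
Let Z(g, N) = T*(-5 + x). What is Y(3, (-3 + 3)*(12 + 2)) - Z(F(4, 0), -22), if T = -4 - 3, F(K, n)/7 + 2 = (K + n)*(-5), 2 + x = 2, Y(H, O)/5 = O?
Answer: -35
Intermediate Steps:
Y(H, O) = 5*O
x = 0 (x = -2 + 2 = 0)
F(K, n) = -14 - 35*K - 35*n (F(K, n) = -14 + 7*((K + n)*(-5)) = -14 + 7*(-5*K - 5*n) = -14 + (-35*K - 35*n) = -14 - 35*K - 35*n)
T = -7
Z(g, N) = 35 (Z(g, N) = -7*(-5 + 0) = -7*(-5) = 35)
Y(3, (-3 + 3)*(12 + 2)) - Z(F(4, 0), -22) = 5*((-3 + 3)*(12 + 2)) - 1*35 = 5*(0*14) - 35 = 5*0 - 35 = 0 - 35 = -35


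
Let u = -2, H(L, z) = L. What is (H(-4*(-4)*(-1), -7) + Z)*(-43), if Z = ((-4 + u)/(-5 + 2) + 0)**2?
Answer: 516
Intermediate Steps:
Z = 4 (Z = ((-4 - 2)/(-5 + 2) + 0)**2 = (-6/(-3) + 0)**2 = (-6*(-1/3) + 0)**2 = (2 + 0)**2 = 2**2 = 4)
(H(-4*(-4)*(-1), -7) + Z)*(-43) = (-4*(-4)*(-1) + 4)*(-43) = (16*(-1) + 4)*(-43) = (-16 + 4)*(-43) = -12*(-43) = 516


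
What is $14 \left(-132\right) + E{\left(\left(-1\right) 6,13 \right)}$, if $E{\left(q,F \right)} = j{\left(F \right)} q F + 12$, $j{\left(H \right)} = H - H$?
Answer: $-1836$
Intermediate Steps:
$j{\left(H \right)} = 0$
$E{\left(q,F \right)} = 12$ ($E{\left(q,F \right)} = 0 q F + 12 = 0 F + 12 = 0 + 12 = 12$)
$14 \left(-132\right) + E{\left(\left(-1\right) 6,13 \right)} = 14 \left(-132\right) + 12 = -1848 + 12 = -1836$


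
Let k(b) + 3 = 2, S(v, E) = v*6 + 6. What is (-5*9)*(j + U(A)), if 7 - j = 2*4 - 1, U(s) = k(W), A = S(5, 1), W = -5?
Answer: 45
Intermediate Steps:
S(v, E) = 6 + 6*v (S(v, E) = 6*v + 6 = 6 + 6*v)
A = 36 (A = 6 + 6*5 = 6 + 30 = 36)
k(b) = -1 (k(b) = -3 + 2 = -1)
U(s) = -1
j = 0 (j = 7 - (2*4 - 1) = 7 - (8 - 1) = 7 - 1*7 = 7 - 7 = 0)
(-5*9)*(j + U(A)) = (-5*9)*(0 - 1) = -45*(-1) = 45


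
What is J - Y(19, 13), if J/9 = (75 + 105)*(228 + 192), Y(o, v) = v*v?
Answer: 680231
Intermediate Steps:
Y(o, v) = v²
J = 680400 (J = 9*((75 + 105)*(228 + 192)) = 9*(180*420) = 9*75600 = 680400)
J - Y(19, 13) = 680400 - 1*13² = 680400 - 1*169 = 680400 - 169 = 680231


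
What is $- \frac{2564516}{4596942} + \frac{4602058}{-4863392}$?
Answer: $- \frac{8406910076227}{5589182736816} \approx -1.5041$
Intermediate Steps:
$- \frac{2564516}{4596942} + \frac{4602058}{-4863392} = \left(-2564516\right) \frac{1}{4596942} + 4602058 \left(- \frac{1}{4863392}\right) = - \frac{1282258}{2298471} - \frac{2301029}{2431696} = - \frac{8406910076227}{5589182736816}$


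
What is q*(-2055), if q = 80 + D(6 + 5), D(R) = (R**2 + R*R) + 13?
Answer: -688425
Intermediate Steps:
D(R) = 13 + 2*R**2 (D(R) = (R**2 + R**2) + 13 = 2*R**2 + 13 = 13 + 2*R**2)
q = 335 (q = 80 + (13 + 2*(6 + 5)**2) = 80 + (13 + 2*11**2) = 80 + (13 + 2*121) = 80 + (13 + 242) = 80 + 255 = 335)
q*(-2055) = 335*(-2055) = -688425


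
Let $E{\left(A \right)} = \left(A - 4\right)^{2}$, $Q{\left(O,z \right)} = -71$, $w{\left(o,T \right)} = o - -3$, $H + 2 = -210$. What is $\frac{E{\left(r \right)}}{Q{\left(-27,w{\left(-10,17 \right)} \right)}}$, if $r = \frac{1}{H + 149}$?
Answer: $- \frac{64009}{281799} \approx -0.22714$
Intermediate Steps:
$H = -212$ ($H = -2 - 210 = -212$)
$w{\left(o,T \right)} = 3 + o$ ($w{\left(o,T \right)} = o + 3 = 3 + o$)
$r = - \frac{1}{63}$ ($r = \frac{1}{-212 + 149} = \frac{1}{-63} = - \frac{1}{63} \approx -0.015873$)
$E{\left(A \right)} = \left(-4 + A\right)^{2}$
$\frac{E{\left(r \right)}}{Q{\left(-27,w{\left(-10,17 \right)} \right)}} = \frac{\left(-4 - \frac{1}{63}\right)^{2}}{-71} = \left(- \frac{253}{63}\right)^{2} \left(- \frac{1}{71}\right) = \frac{64009}{3969} \left(- \frac{1}{71}\right) = - \frac{64009}{281799}$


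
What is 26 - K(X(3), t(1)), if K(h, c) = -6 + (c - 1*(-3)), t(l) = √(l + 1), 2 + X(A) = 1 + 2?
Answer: 29 - √2 ≈ 27.586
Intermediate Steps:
X(A) = 1 (X(A) = -2 + (1 + 2) = -2 + 3 = 1)
t(l) = √(1 + l)
K(h, c) = -3 + c (K(h, c) = -6 + (c + 3) = -6 + (3 + c) = -3 + c)
26 - K(X(3), t(1)) = 26 - (-3 + √(1 + 1)) = 26 - (-3 + √2) = 26 + (3 - √2) = 29 - √2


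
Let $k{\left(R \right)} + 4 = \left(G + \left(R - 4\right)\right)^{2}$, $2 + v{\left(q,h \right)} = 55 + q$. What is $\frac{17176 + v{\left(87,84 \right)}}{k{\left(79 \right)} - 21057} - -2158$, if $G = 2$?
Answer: $\frac{209215}{97} \approx 2156.9$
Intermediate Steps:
$v{\left(q,h \right)} = 53 + q$ ($v{\left(q,h \right)} = -2 + \left(55 + q\right) = 53 + q$)
$k{\left(R \right)} = -4 + \left(-2 + R\right)^{2}$ ($k{\left(R \right)} = -4 + \left(2 + \left(R - 4\right)\right)^{2} = -4 + \left(2 + \left(-4 + R\right)\right)^{2} = -4 + \left(-2 + R\right)^{2}$)
$\frac{17176 + v{\left(87,84 \right)}}{k{\left(79 \right)} - 21057} - -2158 = \frac{17176 + \left(53 + 87\right)}{79 \left(-4 + 79\right) - 21057} - -2158 = \frac{17176 + 140}{79 \cdot 75 - 21057} + 2158 = \frac{17316}{5925 - 21057} + 2158 = \frac{17316}{-15132} + 2158 = 17316 \left(- \frac{1}{15132}\right) + 2158 = - \frac{111}{97} + 2158 = \frac{209215}{97}$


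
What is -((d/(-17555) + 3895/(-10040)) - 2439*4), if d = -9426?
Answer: 343898040577/35250440 ≈ 9755.8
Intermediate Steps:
-((d/(-17555) + 3895/(-10040)) - 2439*4) = -((-9426/(-17555) + 3895/(-10040)) - 2439*4) = -((-9426*(-1/17555) + 3895*(-1/10040)) - 1*9756) = -((9426/17555 - 779/2008) - 9756) = -(5252063/35250440 - 9756) = -1*(-343898040577/35250440) = 343898040577/35250440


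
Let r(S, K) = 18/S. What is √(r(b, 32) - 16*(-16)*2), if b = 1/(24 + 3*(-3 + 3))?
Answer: 4*√59 ≈ 30.725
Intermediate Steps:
b = 1/24 (b = 1/(24 + 3*0) = 1/(24 + 0) = 1/24 ≈ 0.041667)
√(r(b, 32) - 16*(-16)*2) = √(18/(1/24) - 16*(-16)*2) = √(18*24 + 256*2) = √(432 + 512) = √944 = 4*√59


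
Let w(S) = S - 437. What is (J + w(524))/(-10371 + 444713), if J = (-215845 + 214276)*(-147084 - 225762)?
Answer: 584995461/434342 ≈ 1346.9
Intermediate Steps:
w(S) = -437 + S
J = 584995374 (J = -1569*(-372846) = 584995374)
(J + w(524))/(-10371 + 444713) = (584995374 + (-437 + 524))/(-10371 + 444713) = (584995374 + 87)/434342 = 584995461*(1/434342) = 584995461/434342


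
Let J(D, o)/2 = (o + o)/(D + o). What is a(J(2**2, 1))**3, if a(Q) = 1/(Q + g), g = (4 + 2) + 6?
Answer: 125/262144 ≈ 0.00047684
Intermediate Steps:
g = 12 (g = 6 + 6 = 12)
J(D, o) = 4*o/(D + o) (J(D, o) = 2*((o + o)/(D + o)) = 2*((2*o)/(D + o)) = 2*(2*o/(D + o)) = 4*o/(D + o))
a(Q) = 1/(12 + Q) (a(Q) = 1/(Q + 12) = 1/(12 + Q))
a(J(2**2, 1))**3 = (1/(12 + 4*1/(2**2 + 1)))**3 = (1/(12 + 4*1/(4 + 1)))**3 = (1/(12 + 4*1/5))**3 = (1/(12 + 4*1*(1/5)))**3 = (1/(12 + 4/5))**3 = (1/(64/5))**3 = (5/64)**3 = 125/262144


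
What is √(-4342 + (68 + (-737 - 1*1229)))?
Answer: 4*I*√390 ≈ 78.994*I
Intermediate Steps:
√(-4342 + (68 + (-737 - 1*1229))) = √(-4342 + (68 + (-737 - 1229))) = √(-4342 + (68 - 1966)) = √(-4342 - 1898) = √(-6240) = 4*I*√390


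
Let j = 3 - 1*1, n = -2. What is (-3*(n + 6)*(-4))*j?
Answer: 96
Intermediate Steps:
j = 2 (j = 3 - 1 = 2)
(-3*(n + 6)*(-4))*j = -3*(-2 + 6)*(-4)*2 = -12*(-4)*2 = -3*(-16)*2 = 48*2 = 96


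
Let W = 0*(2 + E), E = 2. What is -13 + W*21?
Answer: -13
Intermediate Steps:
W = 0 (W = 0*(2 + 2) = 0*4 = 0)
-13 + W*21 = -13 + 0*21 = -13 + 0 = -13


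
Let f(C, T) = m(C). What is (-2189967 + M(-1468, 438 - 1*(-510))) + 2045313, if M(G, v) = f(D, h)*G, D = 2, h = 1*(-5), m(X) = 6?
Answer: -153462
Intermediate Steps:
h = -5
f(C, T) = 6
M(G, v) = 6*G
(-2189967 + M(-1468, 438 - 1*(-510))) + 2045313 = (-2189967 + 6*(-1468)) + 2045313 = (-2189967 - 8808) + 2045313 = -2198775 + 2045313 = -153462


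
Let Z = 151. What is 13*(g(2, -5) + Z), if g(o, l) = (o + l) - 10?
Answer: 1794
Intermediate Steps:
g(o, l) = -10 + l + o (g(o, l) = (l + o) - 10 = -10 + l + o)
13*(g(2, -5) + Z) = 13*((-10 - 5 + 2) + 151) = 13*(-13 + 151) = 13*138 = 1794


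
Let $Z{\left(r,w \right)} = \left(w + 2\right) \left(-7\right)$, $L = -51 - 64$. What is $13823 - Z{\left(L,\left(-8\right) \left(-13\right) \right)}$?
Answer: $14565$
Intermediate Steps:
$L = -115$
$Z{\left(r,w \right)} = -14 - 7 w$ ($Z{\left(r,w \right)} = \left(2 + w\right) \left(-7\right) = -14 - 7 w$)
$13823 - Z{\left(L,\left(-8\right) \left(-13\right) \right)} = 13823 - \left(-14 - 7 \left(\left(-8\right) \left(-13\right)\right)\right) = 13823 - \left(-14 - 728\right) = 13823 - -742 = 13823 + 742 = 14565$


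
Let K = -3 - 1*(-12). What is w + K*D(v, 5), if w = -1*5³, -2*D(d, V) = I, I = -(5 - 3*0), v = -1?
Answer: -205/2 ≈ -102.50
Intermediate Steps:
I = -5 (I = -(5 + 0) = -1*5 = -5)
D(d, V) = 5/2 (D(d, V) = -½*(-5) = 5/2)
K = 9 (K = -3 + 12 = 9)
w = -125 (w = -1*125 = -125)
w + K*D(v, 5) = -125 + 9*(5/2) = -125 + 45/2 = -205/2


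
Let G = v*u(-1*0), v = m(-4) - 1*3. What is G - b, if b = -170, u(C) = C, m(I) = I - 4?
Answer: 170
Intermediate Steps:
m(I) = -4 + I
v = -11 (v = (-4 - 4) - 1*3 = -8 - 3 = -11)
G = 0 (G = -(-11)*0 = -11*0 = 0)
G - b = 0 - 1*(-170) = 0 + 170 = 170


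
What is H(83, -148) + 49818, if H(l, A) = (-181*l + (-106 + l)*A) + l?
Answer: 38282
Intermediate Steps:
H(l, A) = -180*l + A*(-106 + l) (H(l, A) = (-181*l + A*(-106 + l)) + l = -180*l + A*(-106 + l))
H(83, -148) + 49818 = (-180*83 - 106*(-148) - 148*83) + 49818 = (-14940 + 15688 - 12284) + 49818 = -11536 + 49818 = 38282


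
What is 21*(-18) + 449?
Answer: 71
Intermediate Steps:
21*(-18) + 449 = -378 + 449 = 71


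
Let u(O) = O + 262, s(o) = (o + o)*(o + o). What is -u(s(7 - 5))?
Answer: -278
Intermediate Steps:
s(o) = 4*o² (s(o) = (2*o)*(2*o) = 4*o²)
u(O) = 262 + O
-u(s(7 - 5)) = -(262 + 4*(7 - 5)²) = -(262 + 4*2²) = -(262 + 4*4) = -(262 + 16) = -1*278 = -278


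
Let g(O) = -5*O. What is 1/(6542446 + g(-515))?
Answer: 1/6545021 ≈ 1.5279e-7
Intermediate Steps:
1/(6542446 + g(-515)) = 1/(6542446 - 5*(-515)) = 1/(6542446 + 2575) = 1/6545021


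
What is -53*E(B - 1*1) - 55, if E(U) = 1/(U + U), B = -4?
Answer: -497/10 ≈ -49.700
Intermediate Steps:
E(U) = 1/(2*U)
-53*E(B - 1*1) - 55 = -53/(2*(-4 - 1*1)) - 55 = -53/(2*(-4 - 1)) - 55 = -53/(2*(-5)) - 55 = -53*(-1)/(2*5) - 55 = -53*(-1/10) - 55 = 53/10 - 55 = -497/10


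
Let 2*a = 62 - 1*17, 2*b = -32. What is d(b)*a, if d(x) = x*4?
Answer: -1440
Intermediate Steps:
b = -16 (b = (½)*(-32) = -16)
d(x) = 4*x
a = 45/2 (a = (62 - 1*17)/2 = (62 - 17)/2 = (½)*45 = 45/2 ≈ 22.500)
d(b)*a = (4*(-16))*(45/2) = -64*45/2 = -1440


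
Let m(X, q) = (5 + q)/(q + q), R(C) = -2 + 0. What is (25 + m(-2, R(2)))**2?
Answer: 9409/16 ≈ 588.06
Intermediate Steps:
R(C) = -2
m(X, q) = (5 + q)/(2*q) (m(X, q) = (5 + q)/((2*q)) = (5 + q)*(1/(2*q)) = (5 + q)/(2*q))
(25 + m(-2, R(2)))**2 = (25 + (1/2)*(5 - 2)/(-2))**2 = (25 + (1/2)*(-1/2)*3)**2 = (25 - 3/4)**2 = (97/4)**2 = 9409/16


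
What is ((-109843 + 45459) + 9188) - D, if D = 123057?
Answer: -178253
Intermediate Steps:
((-109843 + 45459) + 9188) - D = ((-109843 + 45459) + 9188) - 1*123057 = (-64384 + 9188) - 123057 = -55196 - 123057 = -178253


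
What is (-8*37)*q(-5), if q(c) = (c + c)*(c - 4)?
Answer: -26640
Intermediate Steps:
q(c) = 2*c*(-4 + c) (q(c) = (2*c)*(-4 + c) = 2*c*(-4 + c))
(-8*37)*q(-5) = (-8*37)*(2*(-5)*(-4 - 5)) = -592*(-5)*(-9) = -296*90 = -26640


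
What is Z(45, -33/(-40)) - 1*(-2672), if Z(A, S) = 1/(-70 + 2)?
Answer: 181695/68 ≈ 2672.0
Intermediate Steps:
Z(A, S) = -1/68 (Z(A, S) = 1/(-68) = -1/68)
Z(45, -33/(-40)) - 1*(-2672) = -1/68 - 1*(-2672) = -1/68 + 2672 = 181695/68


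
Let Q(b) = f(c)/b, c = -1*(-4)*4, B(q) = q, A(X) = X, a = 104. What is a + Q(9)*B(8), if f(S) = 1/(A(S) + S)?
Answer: 3745/36 ≈ 104.03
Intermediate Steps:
c = 16 (c = 4*4 = 16)
f(S) = 1/(2*S) (f(S) = 1/(S + S) = 1/(2*S))
Q(b) = 1/(32*b) (Q(b) = ((½)/16)/b = ((½)*(1/16))/b = 1/(32*b))
a + Q(9)*B(8) = 104 + ((1/32)/9)*8 = 104 + ((1/32)*(⅑))*8 = 104 + (1/288)*8 = 104 + 1/36 = 3745/36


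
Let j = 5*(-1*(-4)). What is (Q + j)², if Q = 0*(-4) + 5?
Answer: 625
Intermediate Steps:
j = 20 (j = 5*4 = 20)
Q = 5 (Q = 0 + 5 = 5)
(Q + j)² = (5 + 20)² = 25² = 625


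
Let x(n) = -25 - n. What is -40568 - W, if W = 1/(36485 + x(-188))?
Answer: -1486736065/36648 ≈ -40568.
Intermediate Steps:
W = 1/36648 (W = 1/(36485 + (-25 - 1*(-188))) = 1/(36485 + (-25 + 188)) = 1/(36485 + 163) = 1/36648 ≈ 2.7287e-5)
-40568 - W = -40568 - 1*1/36648 = -40568 - 1/36648 = -1486736065/36648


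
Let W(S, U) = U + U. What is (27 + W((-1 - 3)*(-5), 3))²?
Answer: 1089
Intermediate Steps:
W(S, U) = 2*U
(27 + W((-1 - 3)*(-5), 3))² = (27 + 2*3)² = (27 + 6)² = 33² = 1089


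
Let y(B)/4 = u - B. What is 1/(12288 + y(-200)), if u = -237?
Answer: 1/12140 ≈ 8.2372e-5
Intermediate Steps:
y(B) = -948 - 4*B (y(B) = 4*(-237 - B) = -948 - 4*B)
1/(12288 + y(-200)) = 1/(12288 + (-948 - 4*(-200))) = 1/(12288 + (-948 + 800)) = 1/(12288 - 148) = 1/12140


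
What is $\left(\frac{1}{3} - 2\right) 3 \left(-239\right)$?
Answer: $1195$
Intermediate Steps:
$\left(\frac{1}{3} - 2\right) 3 \left(-239\right) = \left(- \frac{5}{3}\right) 3 \left(-239\right) = \left(-5\right) \left(-239\right) = 1195$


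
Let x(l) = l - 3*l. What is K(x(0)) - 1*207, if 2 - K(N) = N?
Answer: -205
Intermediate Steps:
x(l) = -2*l
K(N) = 2 - N
K(x(0)) - 1*207 = (2 - (-2)*0) - 1*207 = (2 - 1*0) - 207 = (2 + 0) - 207 = 2 - 207 = -205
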